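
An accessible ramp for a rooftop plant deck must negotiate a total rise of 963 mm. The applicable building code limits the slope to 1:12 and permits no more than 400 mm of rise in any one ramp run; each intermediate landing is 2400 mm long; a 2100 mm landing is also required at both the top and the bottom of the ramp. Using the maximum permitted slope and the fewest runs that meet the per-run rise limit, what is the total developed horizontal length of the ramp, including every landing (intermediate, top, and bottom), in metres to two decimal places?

20.56 m

963 / 400 = 2.408 → round up to 3 ramp runs. That means 2 intermediate landings.
Ramp run (horizontal) at 1:12: 963 × 12 = 11556 mm.
Intermediate landings: 2 × 2400 = 4800 mm.
Top and bottom landings: 2 × 2100 = 4200 mm.
Total = 11556 + 4800 + 4200 = 20556 mm.
= 20.56 m.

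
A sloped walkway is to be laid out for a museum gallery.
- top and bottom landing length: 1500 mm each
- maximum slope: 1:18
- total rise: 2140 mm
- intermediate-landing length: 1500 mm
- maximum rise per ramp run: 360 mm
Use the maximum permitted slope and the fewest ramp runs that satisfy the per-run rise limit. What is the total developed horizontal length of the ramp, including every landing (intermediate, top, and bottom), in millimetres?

2140 / 360 = 5.94, so 6 ramp runs are needed. That means 5 intermediate landings.
Ramp run (horizontal) at 1:18: 2140 × 18 = 38520 mm.
Intermediate landings: 5 × 1500 = 7500 mm.
Top and bottom landings: 2 × 1500 = 3000 mm.
Total = 38520 + 7500 + 3000 = 49020 mm.

49020 mm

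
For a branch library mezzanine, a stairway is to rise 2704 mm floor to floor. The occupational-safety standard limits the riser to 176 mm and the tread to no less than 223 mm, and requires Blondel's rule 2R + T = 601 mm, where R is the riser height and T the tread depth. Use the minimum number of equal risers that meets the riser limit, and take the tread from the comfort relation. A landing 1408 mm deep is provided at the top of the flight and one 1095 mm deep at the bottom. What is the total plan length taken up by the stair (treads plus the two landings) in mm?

6448 mm

2704 / 176 = 15.36, so 16 risers are needed.
Riser R = 2704 / 16 = 169 mm, within the 176 mm limit.
Tread T = 601 − 2 × 169 = 263 mm (≥ 223 mm).
16 risers give 15 treads; going = 15 × 263 = 3945 mm.
Enclosure = 3945 + 1408 + 1095 = 6448 mm.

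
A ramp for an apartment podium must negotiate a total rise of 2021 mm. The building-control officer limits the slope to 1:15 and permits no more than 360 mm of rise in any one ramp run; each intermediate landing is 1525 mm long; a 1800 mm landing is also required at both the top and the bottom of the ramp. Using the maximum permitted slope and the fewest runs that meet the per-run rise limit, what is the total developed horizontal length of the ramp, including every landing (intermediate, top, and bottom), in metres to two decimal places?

41.54 m

⌈2021/360⌉ = 6 ramp runs. That means 5 intermediate landings.
Ramp run (horizontal) at 1:15: 2021 × 15 = 30315 mm.
Intermediate landings: 5 × 1525 = 7625 mm.
Top and bottom landings: 2 × 1800 = 3600 mm.
Total = 30315 + 7625 + 3600 = 41540 mm.
= 41.54 m.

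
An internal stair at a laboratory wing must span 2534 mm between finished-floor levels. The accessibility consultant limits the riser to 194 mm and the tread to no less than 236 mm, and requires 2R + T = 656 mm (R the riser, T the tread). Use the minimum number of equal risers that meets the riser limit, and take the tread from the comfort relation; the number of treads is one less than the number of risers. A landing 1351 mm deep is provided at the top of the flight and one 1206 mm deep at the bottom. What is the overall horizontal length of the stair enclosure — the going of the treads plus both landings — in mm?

2534 / 194 = 13.06, so 14 risers are needed.
Each riser is 2534/14 = 181 mm (≤ 194 mm).
T = 656 − 2·181 = 294 mm, which satisfies the 236 mm minimum.
Treads = 14 − 1 = 13; going = 13 × 294 = 3822 mm.
Enclosure = 3822 + 1351 + 1206 = 6379 mm.

6379 mm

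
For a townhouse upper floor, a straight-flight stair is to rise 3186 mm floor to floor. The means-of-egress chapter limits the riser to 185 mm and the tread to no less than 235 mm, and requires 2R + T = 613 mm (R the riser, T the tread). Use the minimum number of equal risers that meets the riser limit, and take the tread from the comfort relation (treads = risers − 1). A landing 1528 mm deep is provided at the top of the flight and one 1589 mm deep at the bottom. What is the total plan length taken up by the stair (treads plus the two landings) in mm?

7520 mm

⌈3186/185⌉ = 18 risers.
R = 3186 ÷ 18 = 177 mm.
T = 613 − 2·177 = 259 mm, which satisfies the 235 mm minimum.
18 risers give 17 treads; going = 17 × 259 = 4403 mm.
Enclosure = 4403 + 1528 + 1589 = 7520 mm.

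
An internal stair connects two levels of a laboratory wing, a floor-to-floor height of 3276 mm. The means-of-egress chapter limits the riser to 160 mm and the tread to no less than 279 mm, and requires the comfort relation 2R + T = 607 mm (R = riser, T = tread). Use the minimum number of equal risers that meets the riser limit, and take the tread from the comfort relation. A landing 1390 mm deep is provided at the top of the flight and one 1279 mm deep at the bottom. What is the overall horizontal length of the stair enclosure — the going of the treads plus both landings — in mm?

8569 mm

3276 / 160 = 20.48, so 21 risers are needed.
R = 3276 ÷ 21 = 156 mm.
T = 607 − 2·156 = 295 mm, which satisfies the 279 mm minimum.
21 risers give 20 treads; going = 20 × 295 = 5900 mm.
Add landings: 5900 + 1390 + 1279 = 8569 mm.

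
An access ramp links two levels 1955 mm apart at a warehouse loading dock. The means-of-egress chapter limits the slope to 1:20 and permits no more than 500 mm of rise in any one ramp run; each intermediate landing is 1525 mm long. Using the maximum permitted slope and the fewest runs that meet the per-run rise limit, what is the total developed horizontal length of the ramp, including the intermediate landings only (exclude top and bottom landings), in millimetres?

43675 mm

At most 500 each: 1955/500 = 3.91, giving 4 ramp runs. That means 3 intermediate landings.
Ramp run (horizontal) at 1:20: 1955 × 20 = 39100 mm.
Intermediate landings: 3 × 1525 = 4575 mm.
Developed length = 39100 + 4575 = 43675 mm.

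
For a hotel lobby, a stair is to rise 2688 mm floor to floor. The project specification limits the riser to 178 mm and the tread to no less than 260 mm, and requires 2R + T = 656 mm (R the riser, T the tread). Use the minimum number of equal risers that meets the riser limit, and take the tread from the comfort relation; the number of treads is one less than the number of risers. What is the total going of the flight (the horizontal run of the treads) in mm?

2688 / 178 = 15.101 → round up to 16 risers.
Each riser is 2688/16 = 168 mm (≤ 178 mm).
Tread T = 656 − 2 × 168 = 320 mm (≥ 260 mm).
Treads = 16 − 1 = 15; going = 15 × 320 = 4800 mm.

4800 mm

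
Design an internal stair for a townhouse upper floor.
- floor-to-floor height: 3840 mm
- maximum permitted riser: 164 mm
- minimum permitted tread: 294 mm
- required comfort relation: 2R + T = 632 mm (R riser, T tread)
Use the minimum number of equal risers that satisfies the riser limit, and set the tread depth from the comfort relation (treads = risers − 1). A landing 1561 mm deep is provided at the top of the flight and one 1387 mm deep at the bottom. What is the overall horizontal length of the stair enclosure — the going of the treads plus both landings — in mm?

⌈3840/164⌉ = 24 risers.
Riser R = 3840 / 24 = 160 mm, within the 164 mm limit.
T = 632 − 2·160 = 312 mm, which satisfies the 294 mm minimum.
Going = (24 − 1) × 312 = 7176 mm.
Enclosure = 7176 + 1561 + 1387 = 10124 mm.

10124 mm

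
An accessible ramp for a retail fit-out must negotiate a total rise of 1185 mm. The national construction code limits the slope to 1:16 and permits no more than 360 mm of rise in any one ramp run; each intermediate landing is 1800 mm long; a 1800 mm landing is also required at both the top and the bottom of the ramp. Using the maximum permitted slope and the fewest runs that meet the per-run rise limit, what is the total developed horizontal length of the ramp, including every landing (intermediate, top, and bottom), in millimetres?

27960 mm

1185 / 360 = 3.29, so 4 ramp runs are needed. That means 3 intermediate landings.
Ramp run (horizontal) at 1:16: 1185 × 16 = 18960 mm.
3 intermediate landings contribute 3 × 1800 = 5400 mm.
Top and bottom landings: 2 × 1800 = 3600 mm.
Total = 18960 + 5400 + 3600 = 27960 mm.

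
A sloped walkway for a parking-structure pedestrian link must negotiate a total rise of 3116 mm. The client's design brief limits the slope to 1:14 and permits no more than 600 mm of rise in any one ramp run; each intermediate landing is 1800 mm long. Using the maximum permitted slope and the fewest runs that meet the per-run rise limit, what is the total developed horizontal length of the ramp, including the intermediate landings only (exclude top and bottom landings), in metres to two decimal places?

52.62 m

3116 / 600 = 5.19, so 6 ramp runs are needed. That means 5 intermediate landings.
Horizontal run for 3116 mm of rise at 1:14 is 3116 × 14 = 43624 mm.
5 intermediate landings contribute 5 × 1800 = 9000 mm.
Developed length = 43624 + 9000 = 52624 mm.
= 52.62 m.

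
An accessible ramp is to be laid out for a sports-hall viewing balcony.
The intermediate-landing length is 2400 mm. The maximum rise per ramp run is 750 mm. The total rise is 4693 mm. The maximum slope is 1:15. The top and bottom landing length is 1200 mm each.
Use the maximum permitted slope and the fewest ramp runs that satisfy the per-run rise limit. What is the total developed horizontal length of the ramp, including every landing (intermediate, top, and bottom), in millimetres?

87195 mm

⌈4693/750⌉ = 7 ramp runs. That means 6 intermediate landings.
Ramp run (horizontal) at 1:15: 4693 × 15 = 70395 mm.
Intermediate landings: 6 × 2400 = 14400 mm.
Top and bottom landings: 2 × 1200 = 2400 mm.
Total = 70395 + 14400 + 2400 = 87195 mm.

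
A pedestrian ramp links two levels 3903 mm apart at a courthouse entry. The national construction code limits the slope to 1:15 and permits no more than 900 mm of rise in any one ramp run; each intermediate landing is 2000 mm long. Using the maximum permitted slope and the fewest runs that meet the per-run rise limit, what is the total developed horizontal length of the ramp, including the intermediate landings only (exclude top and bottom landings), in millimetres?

66545 mm

⌈3903/900⌉ = 5 ramp runs. That means 4 intermediate landings.
Ramp run (horizontal) at 1:15: 3903 × 15 = 58545 mm.
Intermediate landings: 4 × 2000 = 8000 mm.
Total developed length = 58545 + 8000 = 66545 mm.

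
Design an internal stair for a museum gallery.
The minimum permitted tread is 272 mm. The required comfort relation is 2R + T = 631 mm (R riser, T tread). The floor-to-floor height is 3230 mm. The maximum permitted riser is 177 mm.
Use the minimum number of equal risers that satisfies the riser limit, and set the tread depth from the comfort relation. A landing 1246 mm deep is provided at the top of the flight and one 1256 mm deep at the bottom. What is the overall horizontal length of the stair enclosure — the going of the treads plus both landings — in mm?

7740 mm

3230 / 177 = 18.249 → round up to 19 risers.
Riser R = 3230 / 19 = 170 mm, within the 177 mm limit.
Tread T = 631 − 2 × 170 = 291 mm (≥ 272 mm).
Treads = 19 − 1 = 18; going = 18 × 291 = 5238 mm.
Enclosure = 5238 + 1246 + 1256 = 7740 mm.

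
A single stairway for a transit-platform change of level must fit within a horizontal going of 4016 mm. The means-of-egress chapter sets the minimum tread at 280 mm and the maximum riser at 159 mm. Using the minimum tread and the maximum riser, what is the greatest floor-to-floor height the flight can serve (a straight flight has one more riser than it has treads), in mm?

2385 mm

Treads that fit: ⌊4016 / 280⌋ = 14.
Risers = treads + 1 = 15.
Maximum height = 15 × 159 = 2385 mm.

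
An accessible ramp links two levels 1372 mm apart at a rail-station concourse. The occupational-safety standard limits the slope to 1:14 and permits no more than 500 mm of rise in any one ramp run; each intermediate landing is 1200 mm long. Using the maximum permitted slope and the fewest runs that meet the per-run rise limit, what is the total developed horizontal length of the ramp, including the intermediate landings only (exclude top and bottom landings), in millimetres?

21608 mm

At most 500 each: 1372/500 = 2.74, giving 3 ramp runs. That means 2 intermediate landings.
Horizontal run for 1372 mm of rise at 1:14 is 1372 × 14 = 19208 mm.
2 intermediate landings contribute 2 × 1200 = 2400 mm.
Developed length = 19208 + 2400 = 21608 mm.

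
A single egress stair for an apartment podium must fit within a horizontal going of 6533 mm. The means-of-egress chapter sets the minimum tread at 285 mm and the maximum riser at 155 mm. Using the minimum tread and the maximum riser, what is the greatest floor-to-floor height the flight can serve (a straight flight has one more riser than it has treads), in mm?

Treads that fit: ⌊6533 / 285⌋ = 22.
Risers = treads + 1 = 23.
Maximum height = 23 × 155 = 3565 mm.

3565 mm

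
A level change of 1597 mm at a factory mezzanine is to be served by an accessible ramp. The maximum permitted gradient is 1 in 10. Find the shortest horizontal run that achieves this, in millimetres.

Run = rise × 10 = 1597 × 10 = 15970 mm.

15970 mm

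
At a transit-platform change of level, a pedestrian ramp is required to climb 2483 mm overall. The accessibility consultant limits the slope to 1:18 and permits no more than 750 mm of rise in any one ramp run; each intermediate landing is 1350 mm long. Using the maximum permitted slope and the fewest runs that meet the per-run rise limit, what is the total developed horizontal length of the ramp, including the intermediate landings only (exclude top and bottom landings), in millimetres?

48744 mm

2483 / 750 = 3.311 → round up to 4 ramp runs. That means 3 intermediate landings.
Horizontal run for 2483 mm of rise at 1:18 is 2483 × 18 = 44694 mm.
Intermediate landings: 3 × 1350 = 4050 mm.
Developed length = 44694 + 4050 = 48744 mm.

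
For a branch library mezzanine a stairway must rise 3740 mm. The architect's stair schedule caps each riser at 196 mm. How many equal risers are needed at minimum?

3740 / 196 = 19.08, so 20 risers are needed.

20 risers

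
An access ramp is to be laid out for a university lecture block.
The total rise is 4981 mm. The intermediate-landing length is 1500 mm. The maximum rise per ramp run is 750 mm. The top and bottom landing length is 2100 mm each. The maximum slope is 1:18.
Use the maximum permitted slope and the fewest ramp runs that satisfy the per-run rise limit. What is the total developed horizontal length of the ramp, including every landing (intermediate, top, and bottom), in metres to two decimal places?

102.86 m

4981 / 750 = 6.64, so 7 ramp runs are needed. That means 6 intermediate landings.
Ramp run (horizontal) at 1:18: 4981 × 18 = 89658 mm.
Intermediate landings: 6 × 1500 = 9000 mm.
Top and bottom landings: 2 × 2100 = 4200 mm.
Total = 89658 + 9000 + 4200 = 102858 mm.
= 102.86 m.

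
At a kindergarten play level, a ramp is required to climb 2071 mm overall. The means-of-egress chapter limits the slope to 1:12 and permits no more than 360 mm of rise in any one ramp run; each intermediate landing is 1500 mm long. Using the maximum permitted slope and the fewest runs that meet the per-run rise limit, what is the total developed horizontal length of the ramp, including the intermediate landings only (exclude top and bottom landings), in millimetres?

⌈2071/360⌉ = 6 ramp runs. That means 5 intermediate landings.
Ramp run (horizontal) at 1:12: 2071 × 12 = 24852 mm.
5 intermediate landings contribute 5 × 1500 = 7500 mm.
Total developed length = 24852 + 7500 = 32352 mm.

32352 mm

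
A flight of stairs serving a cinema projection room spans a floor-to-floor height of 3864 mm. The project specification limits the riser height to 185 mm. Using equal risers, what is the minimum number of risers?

At most 185 each: 3864/185 = 20.89, giving 21 risers.

21 risers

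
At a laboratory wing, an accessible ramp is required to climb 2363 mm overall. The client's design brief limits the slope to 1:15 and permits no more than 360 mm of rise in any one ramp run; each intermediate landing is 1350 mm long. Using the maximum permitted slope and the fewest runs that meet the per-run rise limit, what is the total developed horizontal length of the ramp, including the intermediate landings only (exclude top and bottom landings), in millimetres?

⌈2363/360⌉ = 7 ramp runs. That means 6 intermediate landings.
Horizontal run for 2363 mm of rise at 1:15 is 2363 × 15 = 35445 mm.
6 intermediate landings contribute 6 × 1350 = 8100 mm.
Total developed length = 35445 + 8100 = 43545 mm.

43545 mm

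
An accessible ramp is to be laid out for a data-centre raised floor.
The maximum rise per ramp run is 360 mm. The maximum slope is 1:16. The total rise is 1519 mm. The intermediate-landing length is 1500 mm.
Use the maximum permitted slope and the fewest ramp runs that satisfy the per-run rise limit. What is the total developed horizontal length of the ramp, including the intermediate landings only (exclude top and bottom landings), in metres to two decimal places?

30.30 m

1519 / 360 = 4.22, so 5 ramp runs are needed. That means 4 intermediate landings.
Ramp run (horizontal) at 1:16: 1519 × 16 = 24304 mm.
Intermediate landings: 4 × 1500 = 6000 mm.
Developed length = 24304 + 6000 = 30304 mm.
= 30.30 m.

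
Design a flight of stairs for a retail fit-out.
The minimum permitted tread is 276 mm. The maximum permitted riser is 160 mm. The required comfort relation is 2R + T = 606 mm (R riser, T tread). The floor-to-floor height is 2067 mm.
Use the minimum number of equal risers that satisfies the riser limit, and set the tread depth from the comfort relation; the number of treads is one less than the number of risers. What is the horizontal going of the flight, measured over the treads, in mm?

⌈2067/160⌉ = 13 risers.
Riser R = 2067 / 13 = 159 mm, within the 160 mm limit.
From 2R + T = 606: T = 606 − 318 = 288 mm.
Going = (13 − 1) × 288 = 3456 mm.

3456 mm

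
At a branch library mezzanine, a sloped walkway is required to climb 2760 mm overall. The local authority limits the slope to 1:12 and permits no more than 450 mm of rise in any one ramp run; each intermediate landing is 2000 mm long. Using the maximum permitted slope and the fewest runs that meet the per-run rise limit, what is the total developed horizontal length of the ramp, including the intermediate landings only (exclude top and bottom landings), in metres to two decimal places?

2760 / 450 = 6.13, so 7 ramp runs are needed. That means 6 intermediate landings.
Horizontal run for 2760 mm of rise at 1:12 is 2760 × 12 = 33120 mm.
Intermediate landings: 6 × 2000 = 12000 mm.
Total developed length = 33120 + 12000 = 45120 mm.
= 45.12 m.

45.12 m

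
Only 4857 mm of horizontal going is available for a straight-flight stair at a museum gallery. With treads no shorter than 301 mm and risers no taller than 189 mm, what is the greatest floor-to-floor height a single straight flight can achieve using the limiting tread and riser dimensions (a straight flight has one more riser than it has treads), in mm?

3213 mm

4857 / 301 = 16.14, so 16 treads fit.
Risers = treads + 1 = 17.
Maximum height = 17 × 189 = 3213 mm.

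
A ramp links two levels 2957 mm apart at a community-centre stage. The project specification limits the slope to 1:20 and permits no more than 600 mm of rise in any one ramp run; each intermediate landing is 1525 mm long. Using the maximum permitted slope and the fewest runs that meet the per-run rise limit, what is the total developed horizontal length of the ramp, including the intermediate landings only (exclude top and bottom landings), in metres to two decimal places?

65.24 m

At most 600 each: 2957/600 = 4.93, giving 5 ramp runs. That means 4 intermediate landings.
Ramp run (horizontal) at 1:20: 2957 × 20 = 59140 mm.
4 intermediate landings contribute 4 × 1525 = 6100 mm.
Total developed length = 59140 + 6100 = 65240 mm.
= 65.24 m.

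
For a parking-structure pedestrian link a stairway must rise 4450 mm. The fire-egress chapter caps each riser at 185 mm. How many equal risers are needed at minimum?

4450 / 185 = 24.054 → round up to 25 risers.

25 risers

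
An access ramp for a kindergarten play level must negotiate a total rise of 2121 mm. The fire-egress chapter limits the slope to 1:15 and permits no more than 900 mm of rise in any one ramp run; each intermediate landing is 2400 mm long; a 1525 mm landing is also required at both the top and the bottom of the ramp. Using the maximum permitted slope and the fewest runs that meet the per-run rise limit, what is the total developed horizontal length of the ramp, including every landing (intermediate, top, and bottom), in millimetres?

2121 / 900 = 2.36, so 3 ramp runs are needed. That means 2 intermediate landings.
Horizontal run for 2121 mm of rise at 1:15 is 2121 × 15 = 31815 mm.
2 intermediate landings contribute 2 × 2400 = 4800 mm.
Top and bottom landings: 2 × 1525 = 3050 mm.
Total = 31815 + 4800 + 3050 = 39665 mm.

39665 mm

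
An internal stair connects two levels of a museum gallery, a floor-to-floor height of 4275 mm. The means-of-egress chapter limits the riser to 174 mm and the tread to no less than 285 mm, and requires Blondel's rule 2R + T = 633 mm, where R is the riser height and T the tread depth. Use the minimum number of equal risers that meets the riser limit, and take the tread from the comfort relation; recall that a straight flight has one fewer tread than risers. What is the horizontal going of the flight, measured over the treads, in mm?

6984 mm

4275 / 174 = 24.569 → round up to 25 risers.
Each riser is 4275/25 = 171 mm (≤ 174 mm).
From 2R + T = 633: T = 633 − 342 = 291 mm.
Going = (25 − 1) × 291 = 6984 mm.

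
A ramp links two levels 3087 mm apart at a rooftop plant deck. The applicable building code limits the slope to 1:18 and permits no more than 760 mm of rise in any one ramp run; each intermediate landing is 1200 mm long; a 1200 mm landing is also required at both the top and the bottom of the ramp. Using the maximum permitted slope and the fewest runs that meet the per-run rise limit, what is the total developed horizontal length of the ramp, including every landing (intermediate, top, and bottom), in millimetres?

62766 mm

At most 760 each: 3087/760 = 4.06, giving 5 ramp runs. That means 4 intermediate landings.
Horizontal run for 3087 mm of rise at 1:18 is 3087 × 18 = 55566 mm.
4 intermediate landings contribute 4 × 1200 = 4800 mm.
Top and bottom landings: 2 × 1200 = 2400 mm.
Total = 55566 + 4800 + 2400 = 62766 mm.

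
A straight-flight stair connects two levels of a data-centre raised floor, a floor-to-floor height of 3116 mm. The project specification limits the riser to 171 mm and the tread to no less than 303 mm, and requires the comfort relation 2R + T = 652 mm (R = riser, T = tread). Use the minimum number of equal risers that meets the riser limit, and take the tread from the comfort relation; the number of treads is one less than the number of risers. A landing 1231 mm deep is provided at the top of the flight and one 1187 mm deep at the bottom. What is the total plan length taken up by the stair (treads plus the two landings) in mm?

8250 mm

3116 / 171 = 18.222 → round up to 19 risers.
R = 3116 ÷ 19 = 164 mm.
Tread T = 652 − 2 × 164 = 324 mm (≥ 303 mm).
Treads = 19 − 1 = 18; going = 18 × 324 = 5832 mm.
Enclosure = 5832 + 1231 + 1187 = 8250 mm.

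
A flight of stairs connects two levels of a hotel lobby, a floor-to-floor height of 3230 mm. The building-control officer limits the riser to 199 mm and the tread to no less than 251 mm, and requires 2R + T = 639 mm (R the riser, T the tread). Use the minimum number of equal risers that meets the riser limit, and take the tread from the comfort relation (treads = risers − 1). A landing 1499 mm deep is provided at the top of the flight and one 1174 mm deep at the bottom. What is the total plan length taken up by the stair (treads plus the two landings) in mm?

At most 199 each: 3230/199 = 16.23, giving 17 risers.
R = 3230 ÷ 17 = 190 mm.
From 2R + T = 639: T = 639 − 380 = 259 mm.
Treads = 17 − 1 = 16; going = 16 × 259 = 4144 mm.
Enclosure = 4144 + 1499 + 1174 = 6817 mm.

6817 mm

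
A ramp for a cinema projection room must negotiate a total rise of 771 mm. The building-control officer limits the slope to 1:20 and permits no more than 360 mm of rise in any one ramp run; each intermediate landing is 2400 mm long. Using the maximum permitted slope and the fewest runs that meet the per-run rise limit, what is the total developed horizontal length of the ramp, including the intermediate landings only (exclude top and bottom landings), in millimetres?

771 / 360 = 2.142 → round up to 3 ramp runs. That means 2 intermediate landings.
Ramp run (horizontal) at 1:20: 771 × 20 = 15420 mm.
2 intermediate landings contribute 2 × 2400 = 4800 mm.
Developed length = 15420 + 4800 = 20220 mm.

20220 mm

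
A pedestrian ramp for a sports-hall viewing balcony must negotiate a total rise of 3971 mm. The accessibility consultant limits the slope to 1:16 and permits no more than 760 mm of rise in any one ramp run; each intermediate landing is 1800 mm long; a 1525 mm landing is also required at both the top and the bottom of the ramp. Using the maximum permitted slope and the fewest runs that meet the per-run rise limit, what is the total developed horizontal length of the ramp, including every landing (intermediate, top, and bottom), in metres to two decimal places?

⌈3971/760⌉ = 6 ramp runs. That means 5 intermediate landings.
Horizontal run for 3971 mm of rise at 1:16 is 3971 × 16 = 63536 mm.
5 intermediate landings contribute 5 × 1800 = 9000 mm.
Top and bottom landings: 2 × 1525 = 3050 mm.
Total = 63536 + 9000 + 3050 = 75586 mm.
= 75.59 m.

75.59 m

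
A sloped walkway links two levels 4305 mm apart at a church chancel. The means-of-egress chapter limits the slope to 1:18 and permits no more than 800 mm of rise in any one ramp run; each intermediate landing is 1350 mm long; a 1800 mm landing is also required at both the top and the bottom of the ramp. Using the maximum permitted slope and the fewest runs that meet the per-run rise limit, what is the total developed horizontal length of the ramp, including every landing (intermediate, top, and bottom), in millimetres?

87840 mm

4305 / 800 = 5.381 → round up to 6 ramp runs. That means 5 intermediate landings.
Horizontal run for 4305 mm of rise at 1:18 is 4305 × 18 = 77490 mm.
Intermediate landings: 5 × 1350 = 6750 mm.
Top and bottom landings: 2 × 1800 = 3600 mm.
Total = 77490 + 6750 + 3600 = 87840 mm.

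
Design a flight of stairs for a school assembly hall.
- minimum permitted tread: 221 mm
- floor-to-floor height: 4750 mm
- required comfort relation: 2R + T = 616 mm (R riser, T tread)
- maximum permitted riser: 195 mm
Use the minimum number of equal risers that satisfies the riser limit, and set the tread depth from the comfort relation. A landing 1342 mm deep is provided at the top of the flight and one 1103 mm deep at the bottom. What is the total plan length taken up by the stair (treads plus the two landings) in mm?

8109 mm

4750 / 195 = 24.359 → round up to 25 risers.
R = 4750 ÷ 25 = 190 mm.
From 2R + T = 616: T = 616 − 380 = 236 mm.
Treads = 25 − 1 = 24; going = 24 × 236 = 5664 mm.
Add landings: 5664 + 1342 + 1103 = 8109 mm.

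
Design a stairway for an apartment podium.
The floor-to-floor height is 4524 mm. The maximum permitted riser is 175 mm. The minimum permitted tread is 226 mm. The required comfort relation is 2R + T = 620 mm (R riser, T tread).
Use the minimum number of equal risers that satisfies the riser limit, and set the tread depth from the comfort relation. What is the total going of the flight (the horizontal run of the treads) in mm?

6800 mm

4524 / 175 = 25.85, so 26 risers are needed.
Each riser is 4524/26 = 174 mm (≤ 175 mm).
Tread T = 620 − 2 × 174 = 272 mm (≥ 226 mm).
Going = (26 − 1) × 272 = 6800 mm.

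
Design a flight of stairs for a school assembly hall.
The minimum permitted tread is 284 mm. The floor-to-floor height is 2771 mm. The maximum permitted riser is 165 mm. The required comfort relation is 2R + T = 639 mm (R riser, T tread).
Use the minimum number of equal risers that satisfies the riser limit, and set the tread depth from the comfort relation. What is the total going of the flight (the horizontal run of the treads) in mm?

5008 mm

⌈2771/165⌉ = 17 risers.
Riser R = 2771 / 17 = 163 mm, within the 165 mm limit.
Tread T = 639 − 2 × 163 = 313 mm (≥ 284 mm).
17 risers give 16 treads; going = 16 × 313 = 5008 mm.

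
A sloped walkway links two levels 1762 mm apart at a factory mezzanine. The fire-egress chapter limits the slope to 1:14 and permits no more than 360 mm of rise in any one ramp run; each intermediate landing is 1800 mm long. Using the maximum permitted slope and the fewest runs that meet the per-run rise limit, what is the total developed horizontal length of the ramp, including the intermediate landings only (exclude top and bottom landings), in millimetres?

⌈1762/360⌉ = 5 ramp runs. That means 4 intermediate landings.
Horizontal run for 1762 mm of rise at 1:14 is 1762 × 14 = 24668 mm.
4 intermediate landings contribute 4 × 1800 = 7200 mm.
Total developed length = 24668 + 7200 = 31868 mm.

31868 mm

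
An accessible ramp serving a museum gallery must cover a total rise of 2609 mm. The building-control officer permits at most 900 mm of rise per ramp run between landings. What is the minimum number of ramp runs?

3 runs

At most 900 each: 2609/900 = 2.90, giving 3 ramp runs.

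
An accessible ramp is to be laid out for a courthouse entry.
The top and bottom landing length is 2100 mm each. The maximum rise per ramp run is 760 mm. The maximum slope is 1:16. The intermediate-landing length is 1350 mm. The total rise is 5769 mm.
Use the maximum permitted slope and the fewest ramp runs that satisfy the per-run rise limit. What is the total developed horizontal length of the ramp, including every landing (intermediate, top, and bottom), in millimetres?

⌈5769/760⌉ = 8 ramp runs. That means 7 intermediate landings.
Horizontal run for 5769 mm of rise at 1:16 is 5769 × 16 = 92304 mm.
7 intermediate landings contribute 7 × 1350 = 9450 mm.
Top and bottom landings: 2 × 2100 = 4200 mm.
Total = 92304 + 9450 + 4200 = 105954 mm.

105954 mm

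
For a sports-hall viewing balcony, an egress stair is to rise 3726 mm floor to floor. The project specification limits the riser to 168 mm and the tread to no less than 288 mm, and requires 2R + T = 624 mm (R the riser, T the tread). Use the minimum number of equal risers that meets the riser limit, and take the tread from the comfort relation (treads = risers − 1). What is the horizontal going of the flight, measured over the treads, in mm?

6600 mm

3726 / 168 = 22.18, so 23 risers are needed.
R = 3726 ÷ 23 = 162 mm.
T = 624 − 2·162 = 300 mm, which satisfies the 288 mm minimum.
Going = (23 − 1) × 300 = 6600 mm.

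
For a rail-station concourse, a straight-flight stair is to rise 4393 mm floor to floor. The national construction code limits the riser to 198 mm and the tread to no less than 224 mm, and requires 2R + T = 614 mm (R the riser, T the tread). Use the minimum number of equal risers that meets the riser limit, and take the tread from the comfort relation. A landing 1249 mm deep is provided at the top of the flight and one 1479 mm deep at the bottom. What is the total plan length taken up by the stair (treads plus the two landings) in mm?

At most 198 each: 4393/198 = 22.19, giving 23 risers.
Riser R = 4393 / 23 = 191 mm, within the 198 mm limit.
From 2R + T = 614: T = 614 − 382 = 232 mm.
Treads = 23 − 1 = 22; going = 22 × 232 = 5104 mm.
Enclosure = 5104 + 1249 + 1479 = 7832 mm.

7832 mm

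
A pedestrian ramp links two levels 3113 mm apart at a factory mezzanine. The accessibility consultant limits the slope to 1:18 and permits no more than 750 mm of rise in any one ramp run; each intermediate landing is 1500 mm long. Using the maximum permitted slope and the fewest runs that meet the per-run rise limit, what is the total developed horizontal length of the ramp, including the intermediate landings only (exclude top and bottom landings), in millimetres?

3113 / 750 = 4.151 → round up to 5 ramp runs. That means 4 intermediate landings.
Horizontal run for 3113 mm of rise at 1:18 is 3113 × 18 = 56034 mm.
4 intermediate landings contribute 4 × 1500 = 6000 mm.
Developed length = 56034 + 6000 = 62034 mm.

62034 mm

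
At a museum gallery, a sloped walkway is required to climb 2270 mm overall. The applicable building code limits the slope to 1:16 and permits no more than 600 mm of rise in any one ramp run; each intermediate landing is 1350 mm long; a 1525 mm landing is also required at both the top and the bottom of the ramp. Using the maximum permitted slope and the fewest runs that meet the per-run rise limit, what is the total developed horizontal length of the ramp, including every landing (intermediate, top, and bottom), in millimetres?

⌈2270/600⌉ = 4 ramp runs. That means 3 intermediate landings.
Ramp run (horizontal) at 1:16: 2270 × 16 = 36320 mm.
3 intermediate landings contribute 3 × 1350 = 4050 mm.
Top and bottom landings: 2 × 1525 = 3050 mm.
Total = 36320 + 4050 + 3050 = 43420 mm.

43420 mm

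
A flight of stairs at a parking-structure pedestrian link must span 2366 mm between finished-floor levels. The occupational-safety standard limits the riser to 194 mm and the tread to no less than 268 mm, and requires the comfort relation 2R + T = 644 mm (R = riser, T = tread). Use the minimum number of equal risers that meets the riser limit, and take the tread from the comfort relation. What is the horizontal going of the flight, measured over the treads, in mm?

2366 / 194 = 12.196 → round up to 13 risers.
R = 2366 ÷ 13 = 182 mm.
T = 644 − 2·182 = 280 mm, which satisfies the 268 mm minimum.
13 risers give 12 treads; going = 12 × 280 = 3360 mm.

3360 mm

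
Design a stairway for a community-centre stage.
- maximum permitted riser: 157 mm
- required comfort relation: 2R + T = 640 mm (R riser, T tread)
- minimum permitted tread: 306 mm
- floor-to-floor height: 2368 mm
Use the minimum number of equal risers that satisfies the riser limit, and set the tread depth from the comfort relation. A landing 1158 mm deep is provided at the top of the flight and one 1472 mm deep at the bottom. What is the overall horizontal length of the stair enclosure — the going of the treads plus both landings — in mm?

7790 mm

2368 / 157 = 15.08, so 16 risers are needed.
Each riser is 2368/16 = 148 mm (≤ 157 mm).
Tread T = 640 − 2 × 148 = 344 mm (≥ 306 mm).
Treads = 16 − 1 = 15; going = 15 × 344 = 5160 mm.
Add landings: 5160 + 1158 + 1472 = 7790 mm.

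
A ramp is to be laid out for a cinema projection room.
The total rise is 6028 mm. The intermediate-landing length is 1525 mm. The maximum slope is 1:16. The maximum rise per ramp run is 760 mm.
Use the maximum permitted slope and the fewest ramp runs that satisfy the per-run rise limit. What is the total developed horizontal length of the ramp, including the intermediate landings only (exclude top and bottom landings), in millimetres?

107123 mm

6028 / 760 = 7.93, so 8 ramp runs are needed. That means 7 intermediate landings.
Horizontal run for 6028 mm of rise at 1:16 is 6028 × 16 = 96448 mm.
Intermediate landings: 7 × 1525 = 10675 mm.
Developed length = 96448 + 10675 = 107123 mm.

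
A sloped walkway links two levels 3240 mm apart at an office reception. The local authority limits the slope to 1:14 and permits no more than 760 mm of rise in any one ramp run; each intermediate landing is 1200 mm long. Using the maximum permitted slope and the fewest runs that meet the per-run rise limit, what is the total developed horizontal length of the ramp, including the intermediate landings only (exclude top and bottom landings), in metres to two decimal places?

50.16 m

At most 760 each: 3240/760 = 4.26, giving 5 ramp runs. That means 4 intermediate landings.
Ramp run (horizontal) at 1:14: 3240 × 14 = 45360 mm.
Intermediate landings: 4 × 1200 = 4800 mm.
Developed length = 45360 + 4800 = 50160 mm.
= 50.16 m.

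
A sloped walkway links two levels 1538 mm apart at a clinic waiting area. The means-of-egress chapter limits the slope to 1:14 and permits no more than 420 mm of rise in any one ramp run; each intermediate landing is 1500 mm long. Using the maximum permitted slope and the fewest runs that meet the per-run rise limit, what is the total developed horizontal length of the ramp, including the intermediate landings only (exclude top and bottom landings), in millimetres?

26032 mm

At most 420 each: 1538/420 = 3.66, giving 4 ramp runs. That means 3 intermediate landings.
Ramp run (horizontal) at 1:14: 1538 × 14 = 21532 mm.
3 intermediate landings contribute 3 × 1500 = 4500 mm.
Total developed length = 21532 + 4500 = 26032 mm.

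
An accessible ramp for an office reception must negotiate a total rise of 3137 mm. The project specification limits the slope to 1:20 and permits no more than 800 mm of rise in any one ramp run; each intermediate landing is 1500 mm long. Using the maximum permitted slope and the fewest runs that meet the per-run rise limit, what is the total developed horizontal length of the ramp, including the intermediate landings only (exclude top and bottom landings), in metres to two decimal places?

67.24 m

At most 800 each: 3137/800 = 3.92, giving 4 ramp runs. That means 3 intermediate landings.
Ramp run (horizontal) at 1:20: 3137 × 20 = 62740 mm.
3 intermediate landings contribute 3 × 1500 = 4500 mm.
Developed length = 62740 + 4500 = 67240 mm.
= 67.24 m.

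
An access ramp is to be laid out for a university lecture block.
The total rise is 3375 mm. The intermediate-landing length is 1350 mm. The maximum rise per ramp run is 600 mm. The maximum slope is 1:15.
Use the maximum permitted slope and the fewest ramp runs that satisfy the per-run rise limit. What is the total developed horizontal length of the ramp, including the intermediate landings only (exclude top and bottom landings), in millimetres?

57375 mm

3375 / 600 = 5.625 → round up to 6 ramp runs. That means 5 intermediate landings.
Horizontal run for 3375 mm of rise at 1:15 is 3375 × 15 = 50625 mm.
5 intermediate landings contribute 5 × 1350 = 6750 mm.
Developed length = 50625 + 6750 = 57375 mm.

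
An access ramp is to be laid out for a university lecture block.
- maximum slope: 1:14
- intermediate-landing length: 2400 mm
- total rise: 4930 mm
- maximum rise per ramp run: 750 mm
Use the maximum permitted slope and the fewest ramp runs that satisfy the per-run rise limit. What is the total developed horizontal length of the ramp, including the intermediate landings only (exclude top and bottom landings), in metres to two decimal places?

At most 750 each: 4930/750 = 6.57, giving 7 ramp runs. That means 6 intermediate landings.
Horizontal run for 4930 mm of rise at 1:14 is 4930 × 14 = 69020 mm.
6 intermediate landings contribute 6 × 2400 = 14400 mm.
Total developed length = 69020 + 14400 = 83420 mm.
= 83.42 m.

83.42 m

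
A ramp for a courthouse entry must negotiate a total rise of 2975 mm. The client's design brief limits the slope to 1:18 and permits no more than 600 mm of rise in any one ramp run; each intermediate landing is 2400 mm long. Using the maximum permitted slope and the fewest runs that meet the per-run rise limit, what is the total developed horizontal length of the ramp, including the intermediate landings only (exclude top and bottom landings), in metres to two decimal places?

63.15 m

2975 / 600 = 4.96, so 5 ramp runs are needed. That means 4 intermediate landings.
Ramp run (horizontal) at 1:18: 2975 × 18 = 53550 mm.
Intermediate landings: 4 × 2400 = 9600 mm.
Total developed length = 53550 + 9600 = 63150 mm.
= 63.15 m.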